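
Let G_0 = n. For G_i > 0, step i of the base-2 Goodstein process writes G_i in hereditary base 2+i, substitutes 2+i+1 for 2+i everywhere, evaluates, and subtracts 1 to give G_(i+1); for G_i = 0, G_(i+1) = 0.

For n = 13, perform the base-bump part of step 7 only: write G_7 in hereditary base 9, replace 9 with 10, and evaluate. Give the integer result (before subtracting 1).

100000003326

[0] 13 ≡ 2^(2 + 1) + 2^2 + 1 (base 2). Lift 3: 109. −1: 108.
[1] 108 ≡ 3^(3 + 1) + 3^3 (base 3). Lift 4: 1280. −1: 1279.
[2] 1279 ≡ 4^(4 + 1) + 3·4^3 + 3·4^2 + 3·4 + 3 (base 4). Lift 5: 16093. −1: 16092.
[3] 16092 ≡ 5^(5 + 1) + 3·5^3 + 3·5^2 + 3·5 + 2 (base 5). Lift 6: 280712. −1: 280711.
[4] 280711 ≡ 6^(6 + 1) + 3·6^3 + 3·6^2 + 3·6 + 1 (base 6). Lift 7: 5765999. −1: 5765998.
[5] 5765998 ≡ 7^(7 + 1) + 3·7^3 + 3·7^2 + 3·7 (base 7). Lift 8: 134219480. −1: 134219479.
[6] 134219479 ≡ 8^(8 + 1) + 3·8^3 + 3·8^2 + 2·8 + 7 (base 8). Lift 9: 3486786856. −1: 3486786855.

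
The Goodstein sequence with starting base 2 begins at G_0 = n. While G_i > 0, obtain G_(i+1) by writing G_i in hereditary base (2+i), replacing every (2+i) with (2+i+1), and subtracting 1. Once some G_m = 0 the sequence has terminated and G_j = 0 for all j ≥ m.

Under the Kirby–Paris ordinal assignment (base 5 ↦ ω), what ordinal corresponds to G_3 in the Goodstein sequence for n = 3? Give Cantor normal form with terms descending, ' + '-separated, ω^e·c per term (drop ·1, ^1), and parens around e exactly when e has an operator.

base 2: 3 = 2 + 1; at 3: 3 + 1 = 4; next = 3
base 3: 3 = 3; at 4: 4 = 4; next = 3
base 4: 3 = 3; at 5: 3 = 3; next = 2
base 5: 2 = 2; at 6: 2 = 2; next = 1

2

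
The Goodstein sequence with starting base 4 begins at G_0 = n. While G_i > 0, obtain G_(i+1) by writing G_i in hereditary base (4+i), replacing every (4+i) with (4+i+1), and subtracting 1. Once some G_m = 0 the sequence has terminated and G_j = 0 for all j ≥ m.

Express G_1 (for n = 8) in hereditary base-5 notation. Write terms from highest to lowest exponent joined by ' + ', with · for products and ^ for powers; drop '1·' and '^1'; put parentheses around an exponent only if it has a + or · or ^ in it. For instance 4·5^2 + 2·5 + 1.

5 + 4

i=0: 8 = 2·4 (b=4); 4→5: 2·5 = 10; 10−1 = 9
i=1: 9 = 5 + 4 (b=5); 5→6: 6 + 4 = 10; 10−1 = 9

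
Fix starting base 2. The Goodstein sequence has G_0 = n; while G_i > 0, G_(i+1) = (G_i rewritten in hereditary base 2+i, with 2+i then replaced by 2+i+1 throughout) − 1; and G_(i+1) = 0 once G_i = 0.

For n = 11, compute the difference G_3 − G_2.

G_0=11  [base 2] 2^(2 + 1) + 2 + 1  →[2↦3]→  3^(3 + 1) + 3 + 1 = 85  −1 ⇒ G_1=84
G_1=84  [base 3] 3^(3 + 1) + 3  →[3↦4]→  4^(4 + 1) + 4 = 1028  −1 ⇒ G_2=1027
G_2=1027  [base 4] 4^(4 + 1) + 3  →[4↦5]→  5^(5 + 1) + 3 = 15628  −1 ⇒ G_3=15627

14600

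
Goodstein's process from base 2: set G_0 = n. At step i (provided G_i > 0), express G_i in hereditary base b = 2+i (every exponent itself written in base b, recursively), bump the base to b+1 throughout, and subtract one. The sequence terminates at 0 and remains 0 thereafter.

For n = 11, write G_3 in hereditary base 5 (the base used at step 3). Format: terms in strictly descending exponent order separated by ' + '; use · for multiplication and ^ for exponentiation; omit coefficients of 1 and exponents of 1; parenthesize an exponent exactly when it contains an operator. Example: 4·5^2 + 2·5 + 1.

base 2: 11 = 2^(2 + 1) + 2 + 1; at 3: 3^(3 + 1) + 3 + 1 = 85; next = 84
base 3: 84 = 3^(3 + 1) + 3; at 4: 4^(4 + 1) + 4 = 1028; next = 1027
base 4: 1027 = 4^(4 + 1) + 3; at 5: 5^(5 + 1) + 3 = 15628; next = 15627
base 5: 15627 = 5^(5 + 1) + 2; at 6: 6^(6 + 1) + 2 = 279938; next = 279937

5^(5 + 1) + 2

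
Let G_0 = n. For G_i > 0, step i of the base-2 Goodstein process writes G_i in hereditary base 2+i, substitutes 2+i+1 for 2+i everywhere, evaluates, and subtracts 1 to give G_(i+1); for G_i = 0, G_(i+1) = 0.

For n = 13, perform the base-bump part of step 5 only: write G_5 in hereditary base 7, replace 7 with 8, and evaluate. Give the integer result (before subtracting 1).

134219480

13 —HB2→ 2^(2 + 1) + 2^2 + 1 —bump→ 3^(3 + 1) + 3^3 + 1 = 109 —(−1)→ 108
108 —HB3→ 3^(3 + 1) + 3^3 —bump→ 4^(4 + 1) + 4^4 = 1280 —(−1)→ 1279
1279 —HB4→ 4^(4 + 1) + 3·4^3 + 3·4^2 + 3·4 + 3 —bump→ 5^(5 + 1) + 3·5^3 + 3·5^2 + 3·5 + 3 = 16093 —(−1)→ 16092
16092 —HB5→ 5^(5 + 1) + 3·5^3 + 3·5^2 + 3·5 + 2 —bump→ 6^(6 + 1) + 3·6^3 + 3·6^2 + 3·6 + 2 = 280712 —(−1)→ 280711
280711 —HB6→ 6^(6 + 1) + 3·6^3 + 3·6^2 + 3·6 + 1 —bump→ 7^(7 + 1) + 3·7^3 + 3·7^2 + 3·7 + 1 = 5765999 —(−1)→ 5765998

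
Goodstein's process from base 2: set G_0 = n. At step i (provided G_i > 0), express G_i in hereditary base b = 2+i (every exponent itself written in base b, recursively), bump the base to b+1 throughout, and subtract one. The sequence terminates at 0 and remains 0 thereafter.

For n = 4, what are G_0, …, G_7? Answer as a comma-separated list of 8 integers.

(0) 4|_2 = 2^2 ↦ 3^3|_3 = 27 ⇒ 26
(1) 26|_3 = 2·3^2 + 2·3 + 2 ↦ 2·4^2 + 2·4 + 2|_4 = 42 ⇒ 41
(2) 41|_4 = 2·4^2 + 2·4 + 1 ↦ 2·5^2 + 2·5 + 1|_5 = 61 ⇒ 60
(3) 60|_5 = 2·5^2 + 2·5 ↦ 2·6^2 + 2·6|_6 = 84 ⇒ 83
(4) 83|_6 = 2·6^2 + 6 + 5 ↦ 2·7^2 + 7 + 5|_7 = 110 ⇒ 109
(5) 109|_7 = 2·7^2 + 7 + 4 ↦ 2·8^2 + 8 + 4|_8 = 140 ⇒ 139
(6) 139|_8 = 2·8^2 + 8 + 3 ↦ 2·9^2 + 9 + 3|_9 = 174 ⇒ 173

4, 26, 41, 60, 83, 109, 139, 173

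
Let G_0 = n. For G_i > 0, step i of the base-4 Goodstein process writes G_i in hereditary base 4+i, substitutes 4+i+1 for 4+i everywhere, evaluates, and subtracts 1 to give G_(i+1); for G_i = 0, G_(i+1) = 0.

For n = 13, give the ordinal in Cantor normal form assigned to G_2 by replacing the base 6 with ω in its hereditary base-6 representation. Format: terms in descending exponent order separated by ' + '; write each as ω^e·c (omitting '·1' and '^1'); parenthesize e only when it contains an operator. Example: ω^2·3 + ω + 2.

ω·2 + 5

(0) 13|_4 = 3·4 + 1 ↦ 3·5 + 1|_5 = 16 ⇒ 15
(1) 15|_5 = 3·5 ↦ 3·6|_6 = 18 ⇒ 17
(2) 17|_6 = 2·6 + 5 ↦ 2·7 + 5|_7 = 19 ⇒ 18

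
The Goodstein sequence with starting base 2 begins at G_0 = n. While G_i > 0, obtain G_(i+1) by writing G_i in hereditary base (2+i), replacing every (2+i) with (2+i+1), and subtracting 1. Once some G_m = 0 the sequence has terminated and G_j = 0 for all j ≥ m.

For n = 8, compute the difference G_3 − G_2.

G_0 = 8. HB_2(8) = 2^(2 + 1). Bump = 81. G_1 = 80.
G_1 = 80. HB_3(80) = 2·3^3 + 2·3^2 + 2·3 + 2. Bump = 554. G_2 = 553.
G_2 = 553. HB_4(553) = 2·4^4 + 2·4^2 + 2·4 + 1. Bump = 6311. G_3 = 6310.

5757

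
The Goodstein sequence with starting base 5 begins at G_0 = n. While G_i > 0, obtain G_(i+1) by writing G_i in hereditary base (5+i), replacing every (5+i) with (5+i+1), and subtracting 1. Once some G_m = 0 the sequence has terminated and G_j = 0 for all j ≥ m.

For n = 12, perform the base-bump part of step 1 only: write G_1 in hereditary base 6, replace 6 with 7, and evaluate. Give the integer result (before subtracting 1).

15

(0) 12|_5 = 2·5 + 2 ↦ 2·6 + 2|_6 = 14 ⇒ 13
(1) 13|_6 = 2·6 + 1 ↦ 2·7 + 1|_7 = 15 ⇒ 14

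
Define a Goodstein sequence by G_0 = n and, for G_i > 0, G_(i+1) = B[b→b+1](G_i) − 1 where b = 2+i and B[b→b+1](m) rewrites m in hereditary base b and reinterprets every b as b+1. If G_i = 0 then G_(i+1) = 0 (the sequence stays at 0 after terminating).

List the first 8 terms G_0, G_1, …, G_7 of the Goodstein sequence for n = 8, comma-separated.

(0) 8|_2 = 2^(2 + 1) ↦ 3^(3 + 1)|_3 = 81 ⇒ 80
(1) 80|_3 = 2·3^3 + 2·3^2 + 2·3 + 2 ↦ 2·4^4 + 2·4^2 + 2·4 + 2|_4 = 554 ⇒ 553
(2) 553|_4 = 2·4^4 + 2·4^2 + 2·4 + 1 ↦ 2·5^5 + 2·5^2 + 2·5 + 1|_5 = 6311 ⇒ 6310
(3) 6310|_5 = 2·5^5 + 2·5^2 + 2·5 ↦ 2·6^6 + 2·6^2 + 2·6|_6 = 93396 ⇒ 93395
(4) 93395|_6 = 2·6^6 + 2·6^2 + 6 + 5 ↦ 2·7^7 + 2·7^2 + 7 + 5|_7 = 1647196 ⇒ 1647195
(5) 1647195|_7 = 2·7^7 + 2·7^2 + 7 + 4 ↦ 2·8^8 + 2·8^2 + 8 + 4|_8 = 33554572 ⇒ 33554571
(6) 33554571|_8 = 2·8^8 + 2·8^2 + 8 + 3 ↦ 2·9^9 + 2·9^2 + 9 + 3|_9 = 774841152 ⇒ 774841151

8, 80, 553, 6310, 93395, 1647195, 33554571, 774841151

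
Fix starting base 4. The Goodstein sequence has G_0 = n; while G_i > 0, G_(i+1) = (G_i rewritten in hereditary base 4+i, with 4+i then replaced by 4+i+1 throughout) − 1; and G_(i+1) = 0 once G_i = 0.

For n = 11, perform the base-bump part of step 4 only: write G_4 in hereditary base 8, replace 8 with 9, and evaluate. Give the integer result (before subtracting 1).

(0) 11|_4 = 2·4 + 3 ↦ 2·5 + 3|_5 = 13 ⇒ 12
(1) 12|_5 = 2·5 + 2 ↦ 2·6 + 2|_6 = 14 ⇒ 13
(2) 13|_6 = 2·6 + 1 ↦ 2·7 + 1|_7 = 15 ⇒ 14
(3) 14|_7 = 2·7 ↦ 2·8|_8 = 16 ⇒ 15
(4) 15|_8 = 8 + 7 ↦ 9 + 7|_9 = 16 ⇒ 15

16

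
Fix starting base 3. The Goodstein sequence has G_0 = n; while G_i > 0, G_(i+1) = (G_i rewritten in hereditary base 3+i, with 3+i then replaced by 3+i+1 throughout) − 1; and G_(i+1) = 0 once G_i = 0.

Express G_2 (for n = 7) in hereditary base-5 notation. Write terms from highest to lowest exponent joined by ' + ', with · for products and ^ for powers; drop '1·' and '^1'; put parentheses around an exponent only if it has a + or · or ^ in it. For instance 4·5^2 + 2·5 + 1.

G_0=7  [base 3] 2·3 + 1  →[3↦4]→  2·4 + 1 = 9  −1 ⇒ G_1=8
G_1=8  [base 4] 2·4  →[4↦5]→  2·5 = 10  −1 ⇒ G_2=9
G_2=9  [base 5] 5 + 4  →[5↦6]→  6 + 4 = 10  −1 ⇒ G_3=9

5 + 4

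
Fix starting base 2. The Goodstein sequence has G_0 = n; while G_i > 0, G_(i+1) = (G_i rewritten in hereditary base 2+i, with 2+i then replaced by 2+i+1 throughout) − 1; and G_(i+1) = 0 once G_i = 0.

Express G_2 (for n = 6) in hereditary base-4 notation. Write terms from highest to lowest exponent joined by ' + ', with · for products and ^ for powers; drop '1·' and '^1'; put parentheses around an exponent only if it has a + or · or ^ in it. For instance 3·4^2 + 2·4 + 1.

(0) 6|_2 = 2^2 + 2 ↦ 3^3 + 3|_3 = 30 ⇒ 29
(1) 29|_3 = 3^3 + 2 ↦ 4^4 + 2|_4 = 258 ⇒ 257

4^4 + 1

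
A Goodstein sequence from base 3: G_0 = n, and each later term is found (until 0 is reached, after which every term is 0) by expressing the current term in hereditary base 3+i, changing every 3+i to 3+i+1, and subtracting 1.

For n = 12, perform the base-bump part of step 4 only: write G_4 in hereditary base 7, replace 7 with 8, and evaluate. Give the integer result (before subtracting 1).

64

G_0=12  [base 3] 3^2 + 3  →[3↦4]→  4^2 + 4 = 20  −1 ⇒ G_1=19
G_1=19  [base 4] 4^2 + 3  →[4↦5]→  5^2 + 3 = 28  −1 ⇒ G_2=27
G_2=27  [base 5] 5^2 + 2  →[5↦6]→  6^2 + 2 = 38  −1 ⇒ G_3=37
G_3=37  [base 6] 6^2 + 1  →[6↦7]→  7^2 + 1 = 50  −1 ⇒ G_4=49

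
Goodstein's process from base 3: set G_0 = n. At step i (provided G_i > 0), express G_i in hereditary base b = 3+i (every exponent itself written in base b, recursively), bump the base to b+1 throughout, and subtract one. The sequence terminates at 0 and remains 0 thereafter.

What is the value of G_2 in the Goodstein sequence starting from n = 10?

24

G_0 = 10. HB_3(10) = 3^2 + 1. Bump = 17. G_1 = 16.
G_1 = 16. HB_4(16) = 4^2. Bump = 25. G_2 = 24.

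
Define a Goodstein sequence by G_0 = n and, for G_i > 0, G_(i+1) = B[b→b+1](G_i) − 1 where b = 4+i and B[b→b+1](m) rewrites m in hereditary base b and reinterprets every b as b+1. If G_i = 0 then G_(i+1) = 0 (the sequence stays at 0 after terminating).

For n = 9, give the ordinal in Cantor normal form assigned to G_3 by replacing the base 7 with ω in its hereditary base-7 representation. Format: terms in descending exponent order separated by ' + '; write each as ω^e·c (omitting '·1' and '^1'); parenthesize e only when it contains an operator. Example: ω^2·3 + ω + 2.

G_0=9  [base 4] 2·4 + 1  →[4↦5]→  2·5 + 1 = 11  −1 ⇒ G_1=10
G_1=10  [base 5] 2·5  →[5↦6]→  2·6 = 12  −1 ⇒ G_2=11
G_2=11  [base 6] 6 + 5  →[6↦7]→  7 + 5 = 12  −1 ⇒ G_3=11
G_3=11  [base 7] 7 + 4  →[7↦8]→  8 + 4 = 12  −1 ⇒ G_4=11

ω + 4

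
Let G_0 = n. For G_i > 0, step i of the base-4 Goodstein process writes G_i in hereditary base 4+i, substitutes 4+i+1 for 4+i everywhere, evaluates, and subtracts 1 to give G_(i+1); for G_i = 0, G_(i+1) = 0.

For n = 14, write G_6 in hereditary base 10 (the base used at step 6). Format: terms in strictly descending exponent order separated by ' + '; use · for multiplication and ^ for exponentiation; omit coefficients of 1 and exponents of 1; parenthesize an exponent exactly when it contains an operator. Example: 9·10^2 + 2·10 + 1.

2·10 + 3

base 4: 14 = 3·4 + 2; at 5: 3·5 + 2 = 17; next = 16
base 5: 16 = 3·5 + 1; at 6: 3·6 + 1 = 19; next = 18
base 6: 18 = 3·6; at 7: 3·7 = 21; next = 20
base 7: 20 = 2·7 + 6; at 8: 2·8 + 6 = 22; next = 21
base 8: 21 = 2·8 + 5; at 9: 2·9 + 5 = 23; next = 22
base 9: 22 = 2·9 + 4; at 10: 2·10 + 4 = 24; next = 23
base 10: 23 = 2·10 + 3; at 11: 2·11 + 3 = 25; next = 24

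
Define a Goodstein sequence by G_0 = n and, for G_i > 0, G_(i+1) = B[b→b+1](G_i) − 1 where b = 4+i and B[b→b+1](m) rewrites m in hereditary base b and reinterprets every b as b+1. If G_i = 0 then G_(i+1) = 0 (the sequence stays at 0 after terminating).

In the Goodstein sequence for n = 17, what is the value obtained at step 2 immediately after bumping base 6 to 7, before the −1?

[0] 17 ≡ 4^2 + 1 (base 4). Lift 5: 26. −1: 25.
[1] 25 ≡ 5^2 (base 5). Lift 6: 36. −1: 35.
[2] 35 ≡ 5·6 + 5 (base 6). Lift 7: 40. −1: 39.

40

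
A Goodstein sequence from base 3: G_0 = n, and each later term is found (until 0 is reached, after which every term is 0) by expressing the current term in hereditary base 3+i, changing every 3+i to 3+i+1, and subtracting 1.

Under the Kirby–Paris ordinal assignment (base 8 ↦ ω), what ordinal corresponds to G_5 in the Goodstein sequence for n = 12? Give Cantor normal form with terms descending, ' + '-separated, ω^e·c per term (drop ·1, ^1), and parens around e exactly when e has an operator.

[0] 12 ≡ 3^2 + 3 (base 3). Lift 4: 20. −1: 19.
[1] 19 ≡ 4^2 + 3 (base 4). Lift 5: 28. −1: 27.
[2] 27 ≡ 5^2 + 2 (base 5). Lift 6: 38. −1: 37.
[3] 37 ≡ 6^2 + 1 (base 6). Lift 7: 50. −1: 49.
[4] 49 ≡ 7^2 (base 7). Lift 8: 64. −1: 63.
[5] 63 ≡ 7·8 + 7 (base 8). Lift 9: 70. −1: 69.

ω·7 + 7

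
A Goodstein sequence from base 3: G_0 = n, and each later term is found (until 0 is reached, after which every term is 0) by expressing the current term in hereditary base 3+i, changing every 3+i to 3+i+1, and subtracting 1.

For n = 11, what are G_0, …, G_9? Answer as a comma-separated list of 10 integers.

11, 17, 25, 35, 39, 43, 47, 51, 55, 59

base 3: 11 = 3^2 + 2; at 4: 4^2 + 2 = 18; next = 17
base 4: 17 = 4^2 + 1; at 5: 5^2 + 1 = 26; next = 25
base 5: 25 = 5^2; at 6: 6^2 = 36; next = 35
base 6: 35 = 5·6 + 5; at 7: 5·7 + 5 = 40; next = 39
base 7: 39 = 5·7 + 4; at 8: 5·8 + 4 = 44; next = 43
base 8: 43 = 5·8 + 3; at 9: 5·9 + 3 = 48; next = 47
base 9: 47 = 5·9 + 2; at 10: 5·10 + 2 = 52; next = 51
base 10: 51 = 5·10 + 1; at 11: 5·11 + 1 = 56; next = 55
base 11: 55 = 5·11; at 12: 5·12 = 60; next = 59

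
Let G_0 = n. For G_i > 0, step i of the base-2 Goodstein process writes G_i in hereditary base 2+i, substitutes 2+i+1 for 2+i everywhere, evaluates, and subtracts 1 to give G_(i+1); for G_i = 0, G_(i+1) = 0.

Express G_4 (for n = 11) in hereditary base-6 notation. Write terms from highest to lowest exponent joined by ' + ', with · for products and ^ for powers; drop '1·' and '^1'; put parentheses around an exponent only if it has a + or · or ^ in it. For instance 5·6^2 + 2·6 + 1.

step 0: 11 = 2^(2 + 1) + 2 + 1; sub 3 for 2: 3^(3 + 1) + 3 + 1; = 85; G_1 = 85−1 = 84
step 1: 84 = 3^(3 + 1) + 3; sub 4 for 3: 4^(4 + 1) + 4; = 1028; G_2 = 1028−1 = 1027
step 2: 1027 = 4^(4 + 1) + 3; sub 5 for 4: 5^(5 + 1) + 3; = 15628; G_3 = 15628−1 = 15627
step 3: 15627 = 5^(5 + 1) + 2; sub 6 for 5: 6^(6 + 1) + 2; = 279938; G_4 = 279938−1 = 279937
step 4: 279937 = 6^(6 + 1) + 1; sub 7 for 6: 7^(7 + 1) + 1; = 5764802; G_5 = 5764802−1 = 5764801

6^(6 + 1) + 1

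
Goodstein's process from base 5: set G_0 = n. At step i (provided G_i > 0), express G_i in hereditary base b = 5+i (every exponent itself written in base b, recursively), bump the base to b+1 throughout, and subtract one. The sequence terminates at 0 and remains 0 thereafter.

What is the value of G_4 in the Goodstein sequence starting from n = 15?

step 0: 15 = 3·5; sub 6 for 5: 3·6; = 18; G_1 = 18−1 = 17
step 1: 17 = 2·6 + 5; sub 7 for 6: 2·7 + 5; = 19; G_2 = 19−1 = 18
step 2: 18 = 2·7 + 4; sub 8 for 7: 2·8 + 4; = 20; G_3 = 20−1 = 19
step 3: 19 = 2·8 + 3; sub 9 for 8: 2·9 + 3; = 21; G_4 = 21−1 = 20
step 4: 20 = 2·9 + 2; sub 10 for 9: 2·10 + 2; = 22; G_5 = 22−1 = 21

20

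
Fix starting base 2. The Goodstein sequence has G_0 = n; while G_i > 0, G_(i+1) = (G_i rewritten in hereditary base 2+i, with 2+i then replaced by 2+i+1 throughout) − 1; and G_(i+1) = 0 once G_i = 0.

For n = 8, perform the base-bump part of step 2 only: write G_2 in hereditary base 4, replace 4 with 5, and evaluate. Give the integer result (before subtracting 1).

6311

base 2: 8 = 2^(2 + 1); at 3: 3^(3 + 1) = 81; next = 80
base 3: 80 = 2·3^3 + 2·3^2 + 2·3 + 2; at 4: 2·4^4 + 2·4^2 + 2·4 + 2 = 554; next = 553
base 4: 553 = 2·4^4 + 2·4^2 + 2·4 + 1; at 5: 2·5^5 + 2·5^2 + 2·5 + 1 = 6311; next = 6310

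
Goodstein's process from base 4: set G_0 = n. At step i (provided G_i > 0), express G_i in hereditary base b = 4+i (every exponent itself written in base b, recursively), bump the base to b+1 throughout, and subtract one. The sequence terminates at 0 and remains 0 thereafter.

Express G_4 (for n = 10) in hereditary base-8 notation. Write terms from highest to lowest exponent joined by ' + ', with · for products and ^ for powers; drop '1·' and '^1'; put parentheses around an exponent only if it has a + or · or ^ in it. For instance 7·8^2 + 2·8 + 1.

8 + 5

step 0: 10 = 2·4 + 2; sub 5 for 4: 2·5 + 2; = 12; G_1 = 12−1 = 11
step 1: 11 = 2·5 + 1; sub 6 for 5: 2·6 + 1; = 13; G_2 = 13−1 = 12
step 2: 12 = 2·6; sub 7 for 6: 2·7; = 14; G_3 = 14−1 = 13
step 3: 13 = 7 + 6; sub 8 for 7: 8 + 6; = 14; G_4 = 14−1 = 13
step 4: 13 = 8 + 5; sub 9 for 8: 9 + 5; = 14; G_5 = 14−1 = 13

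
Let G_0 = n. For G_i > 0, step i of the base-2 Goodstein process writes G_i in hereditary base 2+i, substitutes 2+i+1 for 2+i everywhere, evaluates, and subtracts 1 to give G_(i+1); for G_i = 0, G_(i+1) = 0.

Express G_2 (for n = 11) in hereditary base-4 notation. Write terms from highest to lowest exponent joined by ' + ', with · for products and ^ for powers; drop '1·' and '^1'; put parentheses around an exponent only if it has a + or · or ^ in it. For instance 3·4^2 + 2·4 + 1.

G_0 = 11. HB_2(11) = 2^(2 + 1) + 2 + 1. Bump = 85. G_1 = 84.
G_1 = 84. HB_3(84) = 3^(3 + 1) + 3. Bump = 1028. G_2 = 1027.
G_2 = 1027. HB_4(1027) = 4^(4 + 1) + 3. Bump = 15628. G_3 = 15627.

4^(4 + 1) + 3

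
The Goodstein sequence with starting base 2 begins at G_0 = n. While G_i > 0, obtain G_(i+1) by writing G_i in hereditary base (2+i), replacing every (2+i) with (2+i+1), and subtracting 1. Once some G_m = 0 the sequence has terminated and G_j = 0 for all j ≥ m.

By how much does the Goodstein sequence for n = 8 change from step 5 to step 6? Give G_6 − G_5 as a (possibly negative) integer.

31907376

[0] 8 ≡ 2^(2 + 1) (base 2). Lift 3: 81. −1: 80.
[1] 80 ≡ 2·3^3 + 2·3^2 + 2·3 + 2 (base 3). Lift 4: 554. −1: 553.
[2] 553 ≡ 2·4^4 + 2·4^2 + 2·4 + 1 (base 4). Lift 5: 6311. −1: 6310.
[3] 6310 ≡ 2·5^5 + 2·5^2 + 2·5 (base 5). Lift 6: 93396. −1: 93395.
[4] 93395 ≡ 2·6^6 + 2·6^2 + 6 + 5 (base 6). Lift 7: 1647196. −1: 1647195.
[5] 1647195 ≡ 2·7^7 + 2·7^2 + 7 + 4 (base 7). Lift 8: 33554572. −1: 33554571.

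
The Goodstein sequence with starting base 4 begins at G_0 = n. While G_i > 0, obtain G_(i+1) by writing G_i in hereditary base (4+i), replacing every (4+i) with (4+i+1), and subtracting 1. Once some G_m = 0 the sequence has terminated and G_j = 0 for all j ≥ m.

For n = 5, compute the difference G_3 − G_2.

-1

G_0 = 5. HB_4(5) = 4 + 1. Bump = 6. G_1 = 5.
G_1 = 5. HB_5(5) = 5. Bump = 6. G_2 = 5.
G_2 = 5. HB_6(5) = 5. Bump = 5. G_3 = 4.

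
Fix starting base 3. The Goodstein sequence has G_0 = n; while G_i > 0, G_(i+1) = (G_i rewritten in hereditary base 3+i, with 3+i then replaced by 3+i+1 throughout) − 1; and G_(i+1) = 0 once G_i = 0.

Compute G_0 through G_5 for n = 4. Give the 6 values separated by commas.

base 3: 4 = 3 + 1; at 4: 4 + 1 = 5; next = 4
base 4: 4 = 4; at 5: 5 = 5; next = 4
base 5: 4 = 4; at 6: 4 = 4; next = 3
base 6: 3 = 3; at 7: 3 = 3; next = 2
base 7: 2 = 2; at 8: 2 = 2; next = 1

4, 4, 4, 3, 2, 1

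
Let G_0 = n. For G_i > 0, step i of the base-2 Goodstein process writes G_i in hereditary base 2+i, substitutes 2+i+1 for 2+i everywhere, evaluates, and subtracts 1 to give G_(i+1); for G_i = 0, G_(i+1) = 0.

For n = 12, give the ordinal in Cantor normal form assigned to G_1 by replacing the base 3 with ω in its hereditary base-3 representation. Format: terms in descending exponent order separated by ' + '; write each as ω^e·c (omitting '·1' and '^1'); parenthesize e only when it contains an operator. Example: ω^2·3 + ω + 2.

ω^(ω + 1) + ω^2·2 + ω·2 + 2

G_0 = 12. HB_2(12) = 2^(2 + 1) + 2^2. Bump = 108. G_1 = 107.
G_1 = 107. HB_3(107) = 3^(3 + 1) + 2·3^2 + 2·3 + 2. Bump = 1066. G_2 = 1065.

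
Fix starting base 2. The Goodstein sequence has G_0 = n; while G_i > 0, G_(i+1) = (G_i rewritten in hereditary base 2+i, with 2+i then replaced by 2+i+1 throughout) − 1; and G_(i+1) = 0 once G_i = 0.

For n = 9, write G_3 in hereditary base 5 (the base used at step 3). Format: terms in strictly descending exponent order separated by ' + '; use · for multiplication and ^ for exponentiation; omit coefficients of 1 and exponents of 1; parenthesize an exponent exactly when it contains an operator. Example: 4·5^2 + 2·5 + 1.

[0] 9 ≡ 2^(2 + 1) + 1 (base 2). Lift 3: 82. −1: 81.
[1] 81 ≡ 3^(3 + 1) (base 3). Lift 4: 1024. −1: 1023.
[2] 1023 ≡ 3·4^4 + 3·4^3 + 3·4^2 + 3·4 + 3 (base 4). Lift 5: 9843. −1: 9842.
[3] 9842 ≡ 3·5^5 + 3·5^3 + 3·5^2 + 3·5 + 2 (base 5). Lift 6: 140744. −1: 140743.

3·5^5 + 3·5^3 + 3·5^2 + 3·5 + 2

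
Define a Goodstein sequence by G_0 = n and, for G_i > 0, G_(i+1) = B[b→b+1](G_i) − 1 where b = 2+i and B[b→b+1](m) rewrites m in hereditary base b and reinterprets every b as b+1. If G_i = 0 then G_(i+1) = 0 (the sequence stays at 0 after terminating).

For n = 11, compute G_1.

84

(0) 11|_2 = 2^(2 + 1) + 2 + 1 ↦ 3^(3 + 1) + 3 + 1|_3 = 85 ⇒ 84
(1) 84|_3 = 3^(3 + 1) + 3 ↦ 4^(4 + 1) + 4|_4 = 1028 ⇒ 1027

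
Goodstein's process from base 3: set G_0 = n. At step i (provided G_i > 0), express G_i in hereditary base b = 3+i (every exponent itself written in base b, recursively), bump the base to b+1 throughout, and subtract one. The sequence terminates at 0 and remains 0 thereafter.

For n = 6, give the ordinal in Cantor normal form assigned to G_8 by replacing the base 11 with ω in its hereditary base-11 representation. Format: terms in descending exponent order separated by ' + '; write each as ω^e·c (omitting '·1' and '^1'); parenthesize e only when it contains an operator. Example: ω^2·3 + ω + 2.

4

base 3: 6 = 2·3; at 4: 2·4 = 8; next = 7
base 4: 7 = 4 + 3; at 5: 5 + 3 = 8; next = 7
base 5: 7 = 5 + 2; at 6: 6 + 2 = 8; next = 7
base 6: 7 = 6 + 1; at 7: 7 + 1 = 8; next = 7
base 7: 7 = 7; at 8: 8 = 8; next = 7
base 8: 7 = 7; at 9: 7 = 7; next = 6
base 9: 6 = 6; at 10: 6 = 6; next = 5
base 10: 5 = 5; at 11: 5 = 5; next = 4
base 11: 4 = 4; at 12: 4 = 4; next = 3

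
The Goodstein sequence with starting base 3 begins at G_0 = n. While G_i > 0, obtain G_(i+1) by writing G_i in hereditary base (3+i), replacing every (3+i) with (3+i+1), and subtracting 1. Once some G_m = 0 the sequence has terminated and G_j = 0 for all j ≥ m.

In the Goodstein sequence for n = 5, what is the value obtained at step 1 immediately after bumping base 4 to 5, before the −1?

(0) 5|_3 = 3 + 2 ↦ 4 + 2|_4 = 6 ⇒ 5
(1) 5|_4 = 4 + 1 ↦ 5 + 1|_5 = 6 ⇒ 5

6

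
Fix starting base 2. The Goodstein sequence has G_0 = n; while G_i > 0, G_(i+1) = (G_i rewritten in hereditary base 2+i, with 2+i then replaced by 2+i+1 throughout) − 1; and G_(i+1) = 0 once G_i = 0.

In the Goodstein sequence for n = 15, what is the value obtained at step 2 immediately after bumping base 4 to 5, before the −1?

[0] 15 ≡ 2^(2 + 1) + 2^2 + 2 + 1 (base 2). Lift 3: 112. −1: 111.
[1] 111 ≡ 3^(3 + 1) + 3^3 + 3 (base 3). Lift 4: 1284. −1: 1283.
[2] 1283 ≡ 4^(4 + 1) + 4^4 + 3 (base 4). Lift 5: 18753. −1: 18752.

18753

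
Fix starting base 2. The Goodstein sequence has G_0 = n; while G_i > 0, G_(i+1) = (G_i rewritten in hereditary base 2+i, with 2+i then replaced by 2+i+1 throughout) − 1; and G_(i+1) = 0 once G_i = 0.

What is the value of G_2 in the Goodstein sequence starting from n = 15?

(0) 15|_2 = 2^(2 + 1) + 2^2 + 2 + 1 ↦ 3^(3 + 1) + 3^3 + 3 + 1|_3 = 112 ⇒ 111
(1) 111|_3 = 3^(3 + 1) + 3^3 + 3 ↦ 4^(4 + 1) + 4^4 + 4|_4 = 1284 ⇒ 1283
(2) 1283|_4 = 4^(4 + 1) + 4^4 + 3 ↦ 5^(5 + 1) + 5^5 + 3|_5 = 18753 ⇒ 18752

1283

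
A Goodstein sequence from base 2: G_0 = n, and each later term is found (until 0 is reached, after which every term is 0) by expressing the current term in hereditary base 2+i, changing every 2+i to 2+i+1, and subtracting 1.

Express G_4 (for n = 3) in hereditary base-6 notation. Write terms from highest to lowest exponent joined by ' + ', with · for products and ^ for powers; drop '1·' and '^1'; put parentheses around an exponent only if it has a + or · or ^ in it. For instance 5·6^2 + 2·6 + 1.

1

i=0: 3 = 2 + 1 (b=2); 2→3: 3 + 1 = 4; 4−1 = 3
i=1: 3 = 3 (b=3); 3→4: 4 = 4; 4−1 = 3
i=2: 3 = 3 (b=4); 4→5: 3 = 3; 3−1 = 2
i=3: 2 = 2 (b=5); 5→6: 2 = 2; 2−1 = 1
i=4: 1 = 1 (b=6); 6→7: 1 = 1; 1−1 = 0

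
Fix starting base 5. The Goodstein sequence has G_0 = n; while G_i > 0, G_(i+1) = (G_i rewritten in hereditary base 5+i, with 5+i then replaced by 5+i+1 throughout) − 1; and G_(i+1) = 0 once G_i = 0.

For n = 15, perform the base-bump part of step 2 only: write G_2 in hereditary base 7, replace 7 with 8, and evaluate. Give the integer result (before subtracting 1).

[0] 15 ≡ 3·5 (base 5). Lift 6: 18. −1: 17.
[1] 17 ≡ 2·6 + 5 (base 6). Lift 7: 19. −1: 18.
[2] 18 ≡ 2·7 + 4 (base 7). Lift 8: 20. −1: 19.

20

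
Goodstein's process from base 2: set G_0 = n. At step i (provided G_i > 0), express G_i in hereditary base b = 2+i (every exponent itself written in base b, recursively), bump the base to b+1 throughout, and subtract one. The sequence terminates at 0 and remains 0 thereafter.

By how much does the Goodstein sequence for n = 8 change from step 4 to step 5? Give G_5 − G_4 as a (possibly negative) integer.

1553800

i=0: 8 = 2^(2 + 1) (b=2); 2→3: 3^(3 + 1) = 81; 81−1 = 80
i=1: 80 = 2·3^3 + 2·3^2 + 2·3 + 2 (b=3); 3→4: 2·4^4 + 2·4^2 + 2·4 + 2 = 554; 554−1 = 553
i=2: 553 = 2·4^4 + 2·4^2 + 2·4 + 1 (b=4); 4→5: 2·5^5 + 2·5^2 + 2·5 + 1 = 6311; 6311−1 = 6310
i=3: 6310 = 2·5^5 + 2·5^2 + 2·5 (b=5); 5→6: 2·6^6 + 2·6^2 + 2·6 = 93396; 93396−1 = 93395
i=4: 93395 = 2·6^6 + 2·6^2 + 6 + 5 (b=6); 6→7: 2·7^7 + 2·7^2 + 7 + 5 = 1647196; 1647196−1 = 1647195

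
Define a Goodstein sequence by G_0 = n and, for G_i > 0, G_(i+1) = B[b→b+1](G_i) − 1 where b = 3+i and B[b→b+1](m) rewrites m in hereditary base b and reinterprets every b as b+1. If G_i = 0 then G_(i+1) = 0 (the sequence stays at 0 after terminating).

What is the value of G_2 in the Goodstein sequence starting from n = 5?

base 3: 5 = 3 + 2; at 4: 4 + 2 = 6; next = 5
base 4: 5 = 4 + 1; at 5: 5 + 1 = 6; next = 5
base 5: 5 = 5; at 6: 6 = 6; next = 5

5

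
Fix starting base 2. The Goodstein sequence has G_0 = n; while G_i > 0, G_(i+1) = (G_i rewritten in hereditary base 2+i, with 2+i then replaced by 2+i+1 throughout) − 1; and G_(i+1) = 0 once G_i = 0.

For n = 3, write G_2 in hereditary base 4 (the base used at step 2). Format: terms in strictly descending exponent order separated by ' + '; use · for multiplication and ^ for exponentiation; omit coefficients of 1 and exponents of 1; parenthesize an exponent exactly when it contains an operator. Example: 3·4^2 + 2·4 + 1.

3

G_0=3  [base 2] 2 + 1  →[2↦3]→  3 + 1 = 4  −1 ⇒ G_1=3
G_1=3  [base 3] 3  →[3↦4]→  4 = 4  −1 ⇒ G_2=3
G_2=3  [base 4] 3  →[4↦5]→  3 = 3  −1 ⇒ G_3=2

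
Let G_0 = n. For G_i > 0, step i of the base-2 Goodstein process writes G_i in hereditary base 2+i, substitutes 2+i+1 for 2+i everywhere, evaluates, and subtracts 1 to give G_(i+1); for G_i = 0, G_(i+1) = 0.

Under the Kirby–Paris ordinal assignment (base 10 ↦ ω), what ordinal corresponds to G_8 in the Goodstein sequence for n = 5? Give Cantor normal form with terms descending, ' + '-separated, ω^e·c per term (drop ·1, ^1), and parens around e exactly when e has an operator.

i=0: 5 = 2^2 + 1 (b=2); 2→3: 3^3 + 1 = 28; 28−1 = 27
i=1: 27 = 3^3 (b=3); 3→4: 4^4 = 256; 256−1 = 255
i=2: 255 = 3·4^3 + 3·4^2 + 3·4 + 3 (b=4); 4→5: 3·5^3 + 3·5^2 + 3·5 + 3 = 468; 468−1 = 467
i=3: 467 = 3·5^3 + 3·5^2 + 3·5 + 2 (b=5); 5→6: 3·6^3 + 3·6^2 + 3·6 + 2 = 776; 776−1 = 775
i=4: 775 = 3·6^3 + 3·6^2 + 3·6 + 1 (b=6); 6→7: 3·7^3 + 3·7^2 + 3·7 + 1 = 1198; 1198−1 = 1197
i=5: 1197 = 3·7^3 + 3·7^2 + 3·7 (b=7); 7→8: 3·8^3 + 3·8^2 + 3·8 = 1752; 1752−1 = 1751
i=6: 1751 = 3·8^3 + 3·8^2 + 2·8 + 7 (b=8); 8→9: 3·9^3 + 3·9^2 + 2·9 + 7 = 2455; 2455−1 = 2454
i=7: 2454 = 3·9^3 + 3·9^2 + 2·9 + 6 (b=9); 9→10: 3·10^3 + 3·10^2 + 2·10 + 6 = 3326; 3326−1 = 3325
i=8: 3325 = 3·10^3 + 3·10^2 + 2·10 + 5 (b=10); 10→11: 3·11^3 + 3·11^2 + 2·11 + 5 = 4383; 4383−1 = 4382

ω^3·3 + ω^2·3 + ω·2 + 5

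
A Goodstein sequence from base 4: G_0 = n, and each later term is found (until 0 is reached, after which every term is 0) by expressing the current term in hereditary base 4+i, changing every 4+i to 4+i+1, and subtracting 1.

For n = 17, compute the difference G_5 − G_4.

G_0 = 17. HB_4(17) = 4^2 + 1. Bump = 26. G_1 = 25.
G_1 = 25. HB_5(25) = 5^2. Bump = 36. G_2 = 35.
G_2 = 35. HB_6(35) = 5·6 + 5. Bump = 40. G_3 = 39.
G_3 = 39. HB_7(39) = 5·7 + 4. Bump = 44. G_4 = 43.
G_4 = 43. HB_8(43) = 5·8 + 3. Bump = 48. G_5 = 47.

4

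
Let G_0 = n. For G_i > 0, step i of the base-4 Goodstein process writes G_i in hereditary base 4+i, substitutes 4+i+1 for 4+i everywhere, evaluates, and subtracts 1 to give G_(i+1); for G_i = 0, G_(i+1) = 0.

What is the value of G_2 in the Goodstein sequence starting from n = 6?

6

(0) 6|_4 = 4 + 2 ↦ 5 + 2|_5 = 7 ⇒ 6
(1) 6|_5 = 5 + 1 ↦ 6 + 1|_6 = 7 ⇒ 6
(2) 6|_6 = 6 ↦ 7|_7 = 7 ⇒ 6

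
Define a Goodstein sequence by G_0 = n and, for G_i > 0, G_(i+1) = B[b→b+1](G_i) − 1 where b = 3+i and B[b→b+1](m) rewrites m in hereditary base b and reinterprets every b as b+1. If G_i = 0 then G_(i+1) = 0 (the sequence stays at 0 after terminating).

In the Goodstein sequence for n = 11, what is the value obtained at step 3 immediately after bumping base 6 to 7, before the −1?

40

11 —HB3→ 3^2 + 2 —bump→ 4^2 + 2 = 18 —(−1)→ 17
17 —HB4→ 4^2 + 1 —bump→ 5^2 + 1 = 26 —(−1)→ 25
25 —HB5→ 5^2 —bump→ 6^2 = 36 —(−1)→ 35
35 —HB6→ 5·6 + 5 —bump→ 5·7 + 5 = 40 —(−1)→ 39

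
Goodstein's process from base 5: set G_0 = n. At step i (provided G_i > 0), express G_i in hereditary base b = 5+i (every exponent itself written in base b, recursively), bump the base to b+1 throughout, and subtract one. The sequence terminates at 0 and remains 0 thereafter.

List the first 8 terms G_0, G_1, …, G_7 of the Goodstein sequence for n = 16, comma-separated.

16, 18, 20, 21, 22, 23, 24, 25

[0] 16 ≡ 3·5 + 1 (base 5). Lift 6: 19. −1: 18.
[1] 18 ≡ 3·6 (base 6). Lift 7: 21. −1: 20.
[2] 20 ≡ 2·7 + 6 (base 7). Lift 8: 22. −1: 21.
[3] 21 ≡ 2·8 + 5 (base 8). Lift 9: 23. −1: 22.
[4] 22 ≡ 2·9 + 4 (base 9). Lift 10: 24. −1: 23.
[5] 23 ≡ 2·10 + 3 (base 10). Lift 11: 25. −1: 24.
[6] 24 ≡ 2·11 + 2 (base 11). Lift 12: 26. −1: 25.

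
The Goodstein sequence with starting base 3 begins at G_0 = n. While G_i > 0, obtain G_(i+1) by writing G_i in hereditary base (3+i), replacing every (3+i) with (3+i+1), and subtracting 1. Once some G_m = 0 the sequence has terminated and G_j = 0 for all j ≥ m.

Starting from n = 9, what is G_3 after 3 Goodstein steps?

base 3: 9 = 3^2; at 4: 4^2 = 16; next = 15
base 4: 15 = 3·4 + 3; at 5: 3·5 + 3 = 18; next = 17
base 5: 17 = 3·5 + 2; at 6: 3·6 + 2 = 20; next = 19

19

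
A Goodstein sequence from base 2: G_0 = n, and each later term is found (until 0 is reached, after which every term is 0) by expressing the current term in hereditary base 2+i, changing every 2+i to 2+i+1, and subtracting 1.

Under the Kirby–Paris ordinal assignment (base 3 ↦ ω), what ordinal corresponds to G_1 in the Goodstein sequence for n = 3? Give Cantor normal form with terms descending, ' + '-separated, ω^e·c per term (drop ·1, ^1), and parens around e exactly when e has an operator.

3 —HB2→ 2 + 1 —bump→ 3 + 1 = 4 —(−1)→ 3
3 —HB3→ 3 —bump→ 4 = 4 —(−1)→ 3

ω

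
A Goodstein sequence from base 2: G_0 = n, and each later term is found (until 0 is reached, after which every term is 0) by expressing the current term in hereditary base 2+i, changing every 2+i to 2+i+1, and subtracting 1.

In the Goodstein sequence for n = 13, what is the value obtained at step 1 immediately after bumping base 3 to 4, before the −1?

[0] 13 ≡ 2^(2 + 1) + 2^2 + 1 (base 2). Lift 3: 109. −1: 108.
[1] 108 ≡ 3^(3 + 1) + 3^3 (base 3). Lift 4: 1280. −1: 1279.

1280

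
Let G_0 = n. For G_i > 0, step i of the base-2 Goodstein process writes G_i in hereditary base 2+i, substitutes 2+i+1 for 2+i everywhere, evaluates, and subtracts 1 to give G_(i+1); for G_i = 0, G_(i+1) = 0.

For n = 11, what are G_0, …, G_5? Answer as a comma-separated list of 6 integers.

[0] 11 ≡ 2^(2 + 1) + 2 + 1 (base 2). Lift 3: 85. −1: 84.
[1] 84 ≡ 3^(3 + 1) + 3 (base 3). Lift 4: 1028. −1: 1027.
[2] 1027 ≡ 4^(4 + 1) + 3 (base 4). Lift 5: 15628. −1: 15627.
[3] 15627 ≡ 5^(5 + 1) + 2 (base 5). Lift 6: 279938. −1: 279937.
[4] 279937 ≡ 6^(6 + 1) + 1 (base 6). Lift 7: 5764802. −1: 5764801.

11, 84, 1027, 15627, 279937, 5764801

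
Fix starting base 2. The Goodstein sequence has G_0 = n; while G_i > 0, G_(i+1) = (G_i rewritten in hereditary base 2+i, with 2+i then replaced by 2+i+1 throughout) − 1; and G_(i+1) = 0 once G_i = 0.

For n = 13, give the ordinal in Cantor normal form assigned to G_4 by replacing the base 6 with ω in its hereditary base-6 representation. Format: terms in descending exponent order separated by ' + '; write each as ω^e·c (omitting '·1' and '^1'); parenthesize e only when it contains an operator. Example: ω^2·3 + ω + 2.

i=0: 13 = 2^(2 + 1) + 2^2 + 1 (b=2); 2→3: 3^(3 + 1) + 3^3 + 1 = 109; 109−1 = 108
i=1: 108 = 3^(3 + 1) + 3^3 (b=3); 3→4: 4^(4 + 1) + 4^4 = 1280; 1280−1 = 1279
i=2: 1279 = 4^(4 + 1) + 3·4^3 + 3·4^2 + 3·4 + 3 (b=4); 4→5: 5^(5 + 1) + 3·5^3 + 3·5^2 + 3·5 + 3 = 16093; 16093−1 = 16092
i=3: 16092 = 5^(5 + 1) + 3·5^3 + 3·5^2 + 3·5 + 2 (b=5); 5→6: 6^(6 + 1) + 3·6^3 + 3·6^2 + 3·6 + 2 = 280712; 280712−1 = 280711

ω^(ω + 1) + ω^3·3 + ω^2·3 + ω·3 + 1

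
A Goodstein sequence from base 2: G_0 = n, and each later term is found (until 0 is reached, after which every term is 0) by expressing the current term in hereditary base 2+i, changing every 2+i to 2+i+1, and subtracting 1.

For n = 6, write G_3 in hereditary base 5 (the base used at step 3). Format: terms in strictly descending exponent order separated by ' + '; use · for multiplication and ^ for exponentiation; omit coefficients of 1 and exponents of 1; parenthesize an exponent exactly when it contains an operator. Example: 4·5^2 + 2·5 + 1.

5^5

G_0=6  [base 2] 2^2 + 2  →[2↦3]→  3^3 + 3 = 30  −1 ⇒ G_1=29
G_1=29  [base 3] 3^3 + 2  →[3↦4]→  4^4 + 2 = 258  −1 ⇒ G_2=257
G_2=257  [base 4] 4^4 + 1  →[4↦5]→  5^5 + 1 = 3126  −1 ⇒ G_3=3125
G_3=3125  [base 5] 5^5  →[5↦6]→  6^6 = 46656  −1 ⇒ G_4=46655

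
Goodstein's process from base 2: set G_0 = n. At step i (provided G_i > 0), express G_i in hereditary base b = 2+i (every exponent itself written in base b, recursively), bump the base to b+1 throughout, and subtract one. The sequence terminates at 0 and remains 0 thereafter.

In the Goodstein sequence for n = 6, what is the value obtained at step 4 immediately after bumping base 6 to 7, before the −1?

step 0: 6 = 2^2 + 2; sub 3 for 2: 3^3 + 3; = 30; G_1 = 30−1 = 29
step 1: 29 = 3^3 + 2; sub 4 for 3: 4^4 + 2; = 258; G_2 = 258−1 = 257
step 2: 257 = 4^4 + 1; sub 5 for 4: 5^5 + 1; = 3126; G_3 = 3126−1 = 3125
step 3: 3125 = 5^5; sub 6 for 5: 6^6; = 46656; G_4 = 46656−1 = 46655
step 4: 46655 = 5·6^5 + 5·6^4 + 5·6^3 + 5·6^2 + 5·6 + 5; sub 7 for 6: 5·7^5 + 5·7^4 + 5·7^3 + 5·7^2 + 5·7 + 5; = 98040; G_5 = 98040−1 = 98039

98040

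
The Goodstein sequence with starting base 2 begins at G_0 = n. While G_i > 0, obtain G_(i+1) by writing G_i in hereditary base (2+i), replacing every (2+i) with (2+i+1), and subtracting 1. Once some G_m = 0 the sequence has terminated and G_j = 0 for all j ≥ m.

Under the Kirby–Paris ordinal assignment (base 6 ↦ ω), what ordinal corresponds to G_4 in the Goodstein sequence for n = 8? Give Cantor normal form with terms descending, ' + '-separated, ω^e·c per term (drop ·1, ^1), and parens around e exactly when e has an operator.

ω^ω·2 + ω^2·2 + ω + 5

(0) 8|_2 = 2^(2 + 1) ↦ 3^(3 + 1)|_3 = 81 ⇒ 80
(1) 80|_3 = 2·3^3 + 2·3^2 + 2·3 + 2 ↦ 2·4^4 + 2·4^2 + 2·4 + 2|_4 = 554 ⇒ 553
(2) 553|_4 = 2·4^4 + 2·4^2 + 2·4 + 1 ↦ 2·5^5 + 2·5^2 + 2·5 + 1|_5 = 6311 ⇒ 6310
(3) 6310|_5 = 2·5^5 + 2·5^2 + 2·5 ↦ 2·6^6 + 2·6^2 + 2·6|_6 = 93396 ⇒ 93395
(4) 93395|_6 = 2·6^6 + 2·6^2 + 6 + 5 ↦ 2·7^7 + 2·7^2 + 7 + 5|_7 = 1647196 ⇒ 1647195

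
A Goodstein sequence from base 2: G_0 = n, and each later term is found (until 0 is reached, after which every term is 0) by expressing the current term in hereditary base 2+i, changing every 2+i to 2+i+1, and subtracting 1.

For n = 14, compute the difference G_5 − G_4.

5536249

G_0 = 14. HB_2(14) = 2^(2 + 1) + 2^2 + 2. Bump = 111. G_1 = 110.
G_1 = 110. HB_3(110) = 3^(3 + 1) + 3^3 + 2. Bump = 1282. G_2 = 1281.
G_2 = 1281. HB_4(1281) = 4^(4 + 1) + 4^4 + 1. Bump = 18751. G_3 = 18750.
G_3 = 18750. HB_5(18750) = 5^(5 + 1) + 5^5. Bump = 326592. G_4 = 326591.
G_4 = 326591. HB_6(326591) = 6^(6 + 1) + 5·6^5 + 5·6^4 + 5·6^3 + 5·6^2 + 5·6 + 5. Bump = 5862841. G_5 = 5862840.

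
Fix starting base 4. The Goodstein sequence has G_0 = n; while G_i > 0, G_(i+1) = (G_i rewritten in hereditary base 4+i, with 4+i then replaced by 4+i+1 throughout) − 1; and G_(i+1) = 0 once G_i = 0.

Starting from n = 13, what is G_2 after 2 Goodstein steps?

(0) 13|_4 = 3·4 + 1 ↦ 3·5 + 1|_5 = 16 ⇒ 15
(1) 15|_5 = 3·5 ↦ 3·6|_6 = 18 ⇒ 17
(2) 17|_6 = 2·6 + 5 ↦ 2·7 + 5|_7 = 19 ⇒ 18

17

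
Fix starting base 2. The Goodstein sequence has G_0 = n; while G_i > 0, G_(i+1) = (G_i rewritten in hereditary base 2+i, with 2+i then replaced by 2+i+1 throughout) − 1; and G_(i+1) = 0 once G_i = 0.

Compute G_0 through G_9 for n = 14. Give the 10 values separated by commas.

14, 110, 1281, 18750, 326591, 5862840, 134404971, 3487116548, 100000555551, 3138429262496

i=0: 14 = 2^(2 + 1) + 2^2 + 2 (b=2); 2→3: 3^(3 + 1) + 3^3 + 3 = 111; 111−1 = 110
i=1: 110 = 3^(3 + 1) + 3^3 + 2 (b=3); 3→4: 4^(4 + 1) + 4^4 + 2 = 1282; 1282−1 = 1281
i=2: 1281 = 4^(4 + 1) + 4^4 + 1 (b=4); 4→5: 5^(5 + 1) + 5^5 + 1 = 18751; 18751−1 = 18750
i=3: 18750 = 5^(5 + 1) + 5^5 (b=5); 5→6: 6^(6 + 1) + 6^6 = 326592; 326592−1 = 326591
i=4: 326591 = 6^(6 + 1) + 5·6^5 + 5·6^4 + 5·6^3 + 5·6^2 + 5·6 + 5 (b=6); 6→7: 7^(7 + 1) + 5·7^5 + 5·7^4 + 5·7^3 + 5·7^2 + 5·7 + 5 = 5862841; 5862841−1 = 5862840
i=5: 5862840 = 7^(7 + 1) + 5·7^5 + 5·7^4 + 5·7^3 + 5·7^2 + 5·7 + 4 (b=7); 7→8: 8^(8 + 1) + 5·8^5 + 5·8^4 + 5·8^3 + 5·8^2 + 5·8 + 4 = 134404972; 134404972−1 = 134404971
i=6: 134404971 = 8^(8 + 1) + 5·8^5 + 5·8^4 + 5·8^3 + 5·8^2 + 5·8 + 3 (b=8); 8→9: 9^(9 + 1) + 5·9^5 + 5·9^4 + 5·9^3 + 5·9^2 + 5·9 + 3 = 3487116549; 3487116549−1 = 3487116548
i=7: 3487116548 = 9^(9 + 1) + 5·9^5 + 5·9^4 + 5·9^3 + 5·9^2 + 5·9 + 2 (b=9); 9→10: 10^(10 + 1) + 5·10^5 + 5·10^4 + 5·10^3 + 5·10^2 + 5·10 + 2 = 100000555552; 100000555552−1 = 100000555551
i=8: 100000555551 = 10^(10 + 1) + 5·10^5 + 5·10^4 + 5·10^3 + 5·10^2 + 5·10 + 1 (b=10); 10→11: 11^(11 + 1) + 5·11^5 + 5·11^4 + 5·11^3 + 5·11^2 + 5·11 + 1 = 3138429262497; 3138429262497−1 = 3138429262496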